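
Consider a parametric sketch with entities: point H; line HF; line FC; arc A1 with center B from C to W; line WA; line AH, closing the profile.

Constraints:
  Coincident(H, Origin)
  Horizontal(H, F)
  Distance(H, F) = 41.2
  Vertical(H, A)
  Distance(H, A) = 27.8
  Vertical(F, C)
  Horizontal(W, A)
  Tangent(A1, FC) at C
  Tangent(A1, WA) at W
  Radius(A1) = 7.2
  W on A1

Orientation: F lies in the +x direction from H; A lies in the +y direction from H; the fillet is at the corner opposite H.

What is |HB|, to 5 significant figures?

39.754

HA is vertical with |HA| = 27.8 and A on the +y side, so A = (0.0000, 27.800). The virtual corner opposite H is at (41.200, 27.800). The tangent condition forces BC to be normal to FC and the tangent condition forces BW to be normal to WA, with radius 7.2, so the center B sits 7.2 in from both sides at B = (34.000, 20.600). Then |HB| = |B − H| = 39.754.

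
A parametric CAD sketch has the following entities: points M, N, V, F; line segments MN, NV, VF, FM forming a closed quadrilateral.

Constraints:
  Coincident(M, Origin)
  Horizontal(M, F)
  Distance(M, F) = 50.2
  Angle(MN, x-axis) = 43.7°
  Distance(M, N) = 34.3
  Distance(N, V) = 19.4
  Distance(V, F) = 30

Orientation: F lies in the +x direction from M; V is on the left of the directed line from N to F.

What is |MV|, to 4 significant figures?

52.32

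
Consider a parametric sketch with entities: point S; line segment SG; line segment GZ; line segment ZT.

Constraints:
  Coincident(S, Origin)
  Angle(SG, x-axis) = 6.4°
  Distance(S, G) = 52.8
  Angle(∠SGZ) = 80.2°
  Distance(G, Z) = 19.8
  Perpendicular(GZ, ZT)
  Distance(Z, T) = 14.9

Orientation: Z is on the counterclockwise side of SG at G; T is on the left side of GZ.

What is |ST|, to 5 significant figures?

38.672

S is at the origin; SG runs at 6.4° with length 52.8, so G = 52.8·(cos 6.4°, sin 6.4°) = (52.471, 5.8856). ∠SGZ = 80.2°, so GZ runs at 6.4° + (180° − 80.2°) = 106.20° from the x-axis; with |GZ| = 19.8, Z = G + 19.8·(cos 106.20°, sin 106.20°) = (46.947, 24.899). The perpendicularity gives ZT at right angles to GZ; with |ZT| = 14.9 on the left of GZ, T = Z + 14.9·(-0.96029, -0.27899) = (32.639, 20.742). Then |ST| = |T − S| = 38.672.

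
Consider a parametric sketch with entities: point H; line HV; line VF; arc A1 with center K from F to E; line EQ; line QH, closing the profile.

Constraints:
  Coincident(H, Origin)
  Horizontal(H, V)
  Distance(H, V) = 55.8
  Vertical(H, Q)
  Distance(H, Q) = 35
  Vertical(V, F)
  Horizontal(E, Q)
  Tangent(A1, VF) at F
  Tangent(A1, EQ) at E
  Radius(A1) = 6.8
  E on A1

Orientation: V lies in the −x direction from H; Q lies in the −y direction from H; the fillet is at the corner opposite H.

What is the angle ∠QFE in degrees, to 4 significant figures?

38.05°

H is at the origin; H and V share the same y with |HV| = 55.8 and V on the −x side, so V = (-55.80, 0.000). HQ is vertical with |HQ| = 35.0 and Q on the −y side, so Q = (0.000, -35.00). The virtual corner opposite H is at (-55.80, -35.00). Since A1 is tangent to VF there, KF ⟂ VF and tangency of A1 to EQ means the radius KE is perpendicular to EQ, with radius 6.8, so the center K sits 6.8 in from both sides at K = (-49.00, -28.20). That places the tangent points at F = (-55.80, -28.20) on VF and E = (-49.00, -35.00) on EQ. Then cos ∠QFE = FQ·FE / (|FQ||FE|), giving 38.05°.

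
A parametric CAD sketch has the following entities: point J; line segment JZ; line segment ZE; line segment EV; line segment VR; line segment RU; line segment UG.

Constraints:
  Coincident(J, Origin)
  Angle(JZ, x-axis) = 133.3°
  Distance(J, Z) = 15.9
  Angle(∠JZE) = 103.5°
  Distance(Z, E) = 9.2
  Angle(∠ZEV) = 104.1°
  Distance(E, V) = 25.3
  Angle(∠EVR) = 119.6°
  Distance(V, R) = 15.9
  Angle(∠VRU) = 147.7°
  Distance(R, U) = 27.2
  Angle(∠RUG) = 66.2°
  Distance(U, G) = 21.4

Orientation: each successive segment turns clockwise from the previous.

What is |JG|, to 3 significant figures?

15.2

∠VRU = 147.7° gives RU at -112° from the x-axis; with |RU| = 27.2, U = (10.8, -29.9). ∠RUG = 66.2° gives UG at 134° from the x-axis; with |UG| = 21.4, G = (-4.14, -14.6). Then |JG| = |G − J| = 15.2.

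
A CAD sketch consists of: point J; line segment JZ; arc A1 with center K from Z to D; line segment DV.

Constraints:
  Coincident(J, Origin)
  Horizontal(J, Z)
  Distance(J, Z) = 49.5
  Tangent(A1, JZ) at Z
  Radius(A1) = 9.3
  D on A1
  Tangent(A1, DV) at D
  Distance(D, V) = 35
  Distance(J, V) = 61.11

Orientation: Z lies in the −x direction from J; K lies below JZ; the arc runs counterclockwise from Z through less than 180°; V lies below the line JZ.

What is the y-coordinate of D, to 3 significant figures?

-13.6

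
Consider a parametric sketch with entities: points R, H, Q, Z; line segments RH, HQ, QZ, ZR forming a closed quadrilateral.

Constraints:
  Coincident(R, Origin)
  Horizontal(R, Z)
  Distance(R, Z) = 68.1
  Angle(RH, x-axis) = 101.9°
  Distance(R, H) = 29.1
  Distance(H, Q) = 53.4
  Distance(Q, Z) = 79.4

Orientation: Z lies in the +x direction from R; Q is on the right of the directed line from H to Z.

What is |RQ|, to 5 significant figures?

25.955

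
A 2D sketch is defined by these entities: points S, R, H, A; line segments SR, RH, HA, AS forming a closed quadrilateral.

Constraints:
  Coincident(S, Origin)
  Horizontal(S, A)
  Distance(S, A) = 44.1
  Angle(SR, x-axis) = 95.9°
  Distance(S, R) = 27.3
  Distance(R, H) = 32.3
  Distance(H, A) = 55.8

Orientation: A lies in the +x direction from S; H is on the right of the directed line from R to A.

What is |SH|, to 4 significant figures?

12.21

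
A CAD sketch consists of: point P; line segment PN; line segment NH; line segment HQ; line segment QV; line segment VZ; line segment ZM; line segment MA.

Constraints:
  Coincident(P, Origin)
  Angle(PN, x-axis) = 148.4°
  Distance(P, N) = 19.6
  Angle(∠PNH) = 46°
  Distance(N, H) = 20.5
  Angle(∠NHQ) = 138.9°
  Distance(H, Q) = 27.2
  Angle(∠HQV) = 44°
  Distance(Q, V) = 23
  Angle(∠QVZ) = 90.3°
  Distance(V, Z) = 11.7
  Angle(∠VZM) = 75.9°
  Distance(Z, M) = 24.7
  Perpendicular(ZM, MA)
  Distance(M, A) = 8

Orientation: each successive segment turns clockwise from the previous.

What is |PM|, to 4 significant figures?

28.09

∠QVZ = 90.3° gives VZ at 107.6° from the x-axis; with |VZ| = 11.7, Z = (1.965, 7.459). ∠VZM = 75.9° gives ZM at 3.500° from the x-axis; with |ZM| = 24.7, M = (26.62, 8.967). Then |PM| = |M − P| = 28.09.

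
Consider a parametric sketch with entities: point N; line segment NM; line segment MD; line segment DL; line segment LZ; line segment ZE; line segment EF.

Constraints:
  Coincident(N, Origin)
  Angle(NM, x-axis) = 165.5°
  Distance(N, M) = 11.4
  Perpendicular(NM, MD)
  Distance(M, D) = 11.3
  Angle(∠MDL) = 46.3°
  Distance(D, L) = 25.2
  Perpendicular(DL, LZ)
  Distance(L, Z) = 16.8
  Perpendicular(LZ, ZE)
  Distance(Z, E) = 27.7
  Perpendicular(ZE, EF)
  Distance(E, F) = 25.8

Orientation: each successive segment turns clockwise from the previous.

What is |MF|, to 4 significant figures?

20.03

N is at the origin; NM runs at 165.5° with length 11.4, so M = (-11.04, 2.854). The perpendicularity gives MD at right angles to NM, so MD runs at 75.50°; with |MD| = 11.3, D = (-8.208, 13.79). ∠MDL = 46.3° gives DL at -58.20° from the x-axis; with |DL| = 25.2, L = (5.072, -7.623). DL ⟂ LZ, so LZ runs at -148.2°; with |LZ| = 16.8, Z = (-9.207, -16.48). LZ ⟂ ZE, so ZE runs at 121.8°; with |ZE| = 27.7, E = (-23.80, 7.066). ZE is perpendicular to EF, so EF runs at 31.80°; with |EF| = 25.8, F = (-1.876, 20.66). Then |MF| = |F − M| = 20.03.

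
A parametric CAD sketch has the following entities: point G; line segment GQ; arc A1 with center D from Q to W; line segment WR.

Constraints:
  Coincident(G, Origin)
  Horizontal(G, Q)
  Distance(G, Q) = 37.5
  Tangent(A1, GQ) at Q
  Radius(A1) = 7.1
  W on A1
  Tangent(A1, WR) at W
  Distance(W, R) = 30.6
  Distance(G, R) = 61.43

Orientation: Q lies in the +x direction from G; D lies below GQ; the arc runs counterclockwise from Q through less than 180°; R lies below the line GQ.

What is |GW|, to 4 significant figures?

33.70

Checks: |DQ| = 7.100 ✓; |DW| = 7.100 ✓; ∠(DW, WR) = 90.00° ✓; |WR| = 30.60 ✓; |GR| = 61.43 ✓.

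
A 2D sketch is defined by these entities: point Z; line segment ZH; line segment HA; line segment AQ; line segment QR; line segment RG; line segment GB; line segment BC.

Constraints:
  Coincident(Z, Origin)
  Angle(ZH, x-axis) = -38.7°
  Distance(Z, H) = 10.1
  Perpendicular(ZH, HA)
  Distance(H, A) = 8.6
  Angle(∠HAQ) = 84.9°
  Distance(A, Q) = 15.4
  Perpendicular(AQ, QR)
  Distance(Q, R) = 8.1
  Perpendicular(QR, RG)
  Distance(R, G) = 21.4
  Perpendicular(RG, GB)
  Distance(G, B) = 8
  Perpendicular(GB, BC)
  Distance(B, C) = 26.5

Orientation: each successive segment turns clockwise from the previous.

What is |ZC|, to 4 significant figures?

12.28

Z is at the origin; ZH runs at -38.7° with length 10.1, so H = (7.882, -6.315). The perpendicularity gives HA at right angles to ZH, so HA runs at -128.7°; with |HA| = 8.6, A = (2.505, -13.03). ∠HAQ = 84.9° gives AQ at 136.2° from the x-axis; with |AQ| = 15.4, Q = (-8.610, -2.368). AQ ⟂ QR, so QR runs at 46.20°; with |QR| = 8.1, R = (-3.003, 3.479). The perpendicularity gives RG at right angles to QR, so RG runs at -43.80°; with |RG| = 21.4, G = (12.44, -11.33). RG ⟂ GB, so GB runs at -133.8°; with |GB| = 8.0, B = (6.905, -17.11). GB is perpendicular to BC, so BC runs at 136.2°; with |BC| = 26.5, C = (-12.22, 1.234). Then |ZC| = |C − Z| = 12.28.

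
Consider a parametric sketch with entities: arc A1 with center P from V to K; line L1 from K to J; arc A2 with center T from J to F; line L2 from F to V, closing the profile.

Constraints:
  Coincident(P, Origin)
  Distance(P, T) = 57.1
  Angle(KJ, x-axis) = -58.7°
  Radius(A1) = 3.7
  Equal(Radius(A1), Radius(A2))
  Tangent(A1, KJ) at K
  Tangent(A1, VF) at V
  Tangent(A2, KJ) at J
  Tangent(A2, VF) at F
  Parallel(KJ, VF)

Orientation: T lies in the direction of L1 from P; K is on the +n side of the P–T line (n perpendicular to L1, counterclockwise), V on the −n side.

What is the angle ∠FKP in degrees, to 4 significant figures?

82.62°

The slot axis is L1's direction at -58.7°, so u = (cos -58.7°, sin -58.7°) = (0.5195, -0.8545) and n = (−sin -58.7°, cos -58.7°) = (0.8545, 0.5195). P is at the origin and T lies 57.1 along u from P, so T = 57.1·u = (29.66, -48.79). Tangency of A1 to both parallel lines with radius 3.7 puts K and V at P ± 3.7·n: K = (3.161, 1.922), V = (-3.161, -1.922). Equal radii place J and F the same way about T: J = T + 3.7·n = (32.83, -46.87), F = T − 3.7·n = (26.50, -50.71). Then cos ∠FKP = KF·KP / (|KF||KP|), giving 82.62°.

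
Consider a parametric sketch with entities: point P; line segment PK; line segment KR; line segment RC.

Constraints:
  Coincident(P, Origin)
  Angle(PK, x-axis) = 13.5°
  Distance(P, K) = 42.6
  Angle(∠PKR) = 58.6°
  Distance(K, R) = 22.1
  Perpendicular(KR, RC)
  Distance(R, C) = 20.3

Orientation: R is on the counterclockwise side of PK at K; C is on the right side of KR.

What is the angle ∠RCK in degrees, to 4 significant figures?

47.43°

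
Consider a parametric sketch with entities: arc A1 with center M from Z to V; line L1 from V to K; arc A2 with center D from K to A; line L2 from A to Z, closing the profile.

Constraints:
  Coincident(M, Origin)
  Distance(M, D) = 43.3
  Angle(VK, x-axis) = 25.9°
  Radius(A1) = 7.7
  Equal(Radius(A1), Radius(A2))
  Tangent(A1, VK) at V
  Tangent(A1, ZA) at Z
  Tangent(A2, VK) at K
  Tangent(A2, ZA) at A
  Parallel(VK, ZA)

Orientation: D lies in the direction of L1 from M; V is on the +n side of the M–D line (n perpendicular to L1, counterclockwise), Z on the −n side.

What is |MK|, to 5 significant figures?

43.979

Tangency of A1 to both parallel lines with radius 7.7 puts V and Z at M ± 7.7·n: V = (-3.3634, 6.9266), Z = (3.3634, -6.9266). Equal radii place K and A the same way about D: K = D + 7.7·n = (35.587, 25.840), A = D − 7.7·n = (42.314, 11.987). Then |MK| = |K − M| = 43.979.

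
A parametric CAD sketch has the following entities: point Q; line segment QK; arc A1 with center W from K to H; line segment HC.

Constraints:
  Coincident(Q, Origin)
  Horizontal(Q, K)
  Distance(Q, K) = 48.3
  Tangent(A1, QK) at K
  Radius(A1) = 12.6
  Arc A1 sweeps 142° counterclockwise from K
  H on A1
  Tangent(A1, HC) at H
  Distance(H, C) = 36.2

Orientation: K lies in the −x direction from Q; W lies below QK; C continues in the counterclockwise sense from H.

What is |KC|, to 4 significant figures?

49.39

Q is at the origin; Q and K share the same y with |QK| = 48.3 and K on the −x side, so K = (-48.30, 0.000). Since A1 is tangent to QK there, WK ⟂ QK, so W = K + (0, -12.6) = (-48.30, -12.60). On A1, K sits at bearing 90° from W; a 142° counterclockwise sweep puts H at bearing 232°, so H = W + 12.6·(cos 232°, sin 232°) = (-56.06, -22.53). Tangency of A1 to HC means the radius WH is perpendicular to HC, so HC runs along (−sin 232°, cos 232°); with |HC| = 36.2, C = (-27.53, -44.82). Then |KC| = |C − K| = 49.39.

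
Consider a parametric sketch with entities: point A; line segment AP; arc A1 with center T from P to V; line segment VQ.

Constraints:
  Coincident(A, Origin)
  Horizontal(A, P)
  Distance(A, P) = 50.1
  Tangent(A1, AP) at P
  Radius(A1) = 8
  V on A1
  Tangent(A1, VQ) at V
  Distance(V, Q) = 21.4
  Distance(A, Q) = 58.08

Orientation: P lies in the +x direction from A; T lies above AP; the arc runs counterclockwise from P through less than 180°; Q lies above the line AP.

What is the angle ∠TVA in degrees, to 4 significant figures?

11.78°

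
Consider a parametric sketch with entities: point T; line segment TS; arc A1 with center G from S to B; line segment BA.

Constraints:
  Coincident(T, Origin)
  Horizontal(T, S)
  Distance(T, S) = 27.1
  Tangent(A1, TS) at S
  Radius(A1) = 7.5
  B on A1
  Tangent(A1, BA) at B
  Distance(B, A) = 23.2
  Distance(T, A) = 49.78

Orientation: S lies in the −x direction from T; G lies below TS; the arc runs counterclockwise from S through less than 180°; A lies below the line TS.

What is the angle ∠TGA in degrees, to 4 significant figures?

142.8°

Checks: ∠(GS, ST) = 90.00° ✓; |GS| = 7.500 ✓; |GB| = 7.500 ✓; ∠(GB, BA) = 90.00° ✓; |BA| = 23.20 ✓; |TA| = 49.78 ✓.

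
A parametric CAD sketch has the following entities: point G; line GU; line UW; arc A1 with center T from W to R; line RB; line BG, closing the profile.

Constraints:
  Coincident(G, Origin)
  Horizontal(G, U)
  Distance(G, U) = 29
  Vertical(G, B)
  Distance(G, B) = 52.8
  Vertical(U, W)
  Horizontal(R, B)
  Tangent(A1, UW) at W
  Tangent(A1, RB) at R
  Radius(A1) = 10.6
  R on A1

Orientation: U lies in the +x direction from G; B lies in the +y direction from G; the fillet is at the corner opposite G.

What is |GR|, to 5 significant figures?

55.914

The virtual corner opposite G is at (29.000, 52.800). Since A1 is tangent to UW there, TW ⟂ UW and A1 meets RB tangentially, so TR is at right angles to RB, with radius 10.6, so the center T sits 10.6 in from both sides at T = (18.400, 42.200). That places the tangent points at W = (29.000, 42.200) on UW and R = (18.400, 52.800) on RB. Then |GR| = |R − G| = 55.914.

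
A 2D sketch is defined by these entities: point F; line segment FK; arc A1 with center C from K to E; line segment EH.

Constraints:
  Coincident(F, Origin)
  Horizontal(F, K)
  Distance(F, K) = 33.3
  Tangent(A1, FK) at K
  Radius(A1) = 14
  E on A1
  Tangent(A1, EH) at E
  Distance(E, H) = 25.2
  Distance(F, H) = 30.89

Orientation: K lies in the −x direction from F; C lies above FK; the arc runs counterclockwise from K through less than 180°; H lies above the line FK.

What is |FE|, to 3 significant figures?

22.2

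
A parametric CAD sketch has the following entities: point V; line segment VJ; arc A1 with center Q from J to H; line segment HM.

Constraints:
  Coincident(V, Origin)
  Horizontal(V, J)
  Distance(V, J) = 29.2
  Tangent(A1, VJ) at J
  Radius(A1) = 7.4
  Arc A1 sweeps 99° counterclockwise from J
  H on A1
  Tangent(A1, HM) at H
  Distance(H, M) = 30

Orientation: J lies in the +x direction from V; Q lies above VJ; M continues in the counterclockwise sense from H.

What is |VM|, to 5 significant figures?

49.705

V is at the origin; V and J share the same y with |VJ| = 29.2 and J on the +x side, so J = (29.200, 0.0000). The tangent condition forces QJ to be normal to VJ, so Q = J + (0, 7.4) = (29.200, 7.4000). On A1, J sits at bearing -90° from Q; a 99° counterclockwise sweep puts H at bearing 9°, so H = Q + 7.4·(cos 9°, sin 9°) = (36.509, 8.5576). A1 meets HM tangentially, so QH is at right angles to HM, so HM runs along (−sin 9°, cos 9°); with |HM| = 30.0, M = (31.816, 38.188). Then |VM| = |M − V| = 49.705.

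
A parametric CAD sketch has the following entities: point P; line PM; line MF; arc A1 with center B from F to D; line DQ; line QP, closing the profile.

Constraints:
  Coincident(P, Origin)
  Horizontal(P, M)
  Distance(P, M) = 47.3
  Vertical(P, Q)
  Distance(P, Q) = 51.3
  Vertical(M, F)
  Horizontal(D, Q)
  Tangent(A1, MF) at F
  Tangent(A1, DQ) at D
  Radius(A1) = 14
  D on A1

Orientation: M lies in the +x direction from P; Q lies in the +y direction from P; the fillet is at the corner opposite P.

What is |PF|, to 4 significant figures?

60.24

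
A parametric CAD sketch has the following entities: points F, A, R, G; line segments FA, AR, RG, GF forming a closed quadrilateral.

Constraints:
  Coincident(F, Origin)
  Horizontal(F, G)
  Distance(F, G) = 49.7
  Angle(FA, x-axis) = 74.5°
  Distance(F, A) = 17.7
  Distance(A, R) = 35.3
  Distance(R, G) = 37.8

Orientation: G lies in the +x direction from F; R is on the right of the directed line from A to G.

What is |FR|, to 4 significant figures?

22.77

Checks: |AR| = 35.30 ✓; |RG| = 37.80 ✓.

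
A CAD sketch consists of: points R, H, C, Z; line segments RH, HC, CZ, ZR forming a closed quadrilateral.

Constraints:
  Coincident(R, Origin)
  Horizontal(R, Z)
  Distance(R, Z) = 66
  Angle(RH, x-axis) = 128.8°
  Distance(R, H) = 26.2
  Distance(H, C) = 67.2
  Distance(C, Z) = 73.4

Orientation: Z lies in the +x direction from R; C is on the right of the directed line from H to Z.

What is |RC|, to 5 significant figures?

43.271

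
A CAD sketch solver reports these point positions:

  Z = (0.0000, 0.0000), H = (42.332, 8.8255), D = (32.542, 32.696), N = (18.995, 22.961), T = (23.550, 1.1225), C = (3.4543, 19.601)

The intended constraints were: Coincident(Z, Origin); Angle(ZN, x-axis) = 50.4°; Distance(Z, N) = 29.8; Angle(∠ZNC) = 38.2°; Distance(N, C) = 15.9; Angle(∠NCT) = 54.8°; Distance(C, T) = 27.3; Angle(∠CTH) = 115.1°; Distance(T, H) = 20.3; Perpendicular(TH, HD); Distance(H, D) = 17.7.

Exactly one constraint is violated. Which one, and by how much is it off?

Distance(H, D) = 17.7 — off by 8.10.

Z = (0.00, 0.00) ✓; ZN at 50.40° ✓; |ZN| = 29.80 ✓; ∠ZNC = 38.20° ✓; |NC| = 15.90 ✓; ∠NCT = 54.80° ✓; |CT| = 27.30 ✓; ∠CTH = 115.1° ✓; |TH| = 20.30 ✓; ∠(TH, HD) = 90.00° ✓; |HD| = 25.80 ✗.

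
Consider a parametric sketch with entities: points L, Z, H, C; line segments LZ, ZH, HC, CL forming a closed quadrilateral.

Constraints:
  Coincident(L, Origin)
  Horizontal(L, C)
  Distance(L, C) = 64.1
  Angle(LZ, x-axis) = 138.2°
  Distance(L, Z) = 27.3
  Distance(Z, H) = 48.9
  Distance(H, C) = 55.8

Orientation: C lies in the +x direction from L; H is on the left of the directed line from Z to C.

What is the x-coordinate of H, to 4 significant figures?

24.00

Checks: L.y = 0.00, C.y = 0.00 ✓; |ZH| = 48.90 ✓; |HC| = 55.80 ✓.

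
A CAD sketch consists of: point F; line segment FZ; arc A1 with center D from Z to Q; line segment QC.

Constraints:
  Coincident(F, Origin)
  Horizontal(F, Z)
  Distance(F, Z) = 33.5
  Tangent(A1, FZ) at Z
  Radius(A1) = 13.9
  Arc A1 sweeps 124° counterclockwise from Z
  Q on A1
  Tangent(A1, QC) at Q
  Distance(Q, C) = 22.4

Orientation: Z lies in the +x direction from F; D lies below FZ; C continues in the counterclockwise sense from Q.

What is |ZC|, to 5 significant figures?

40.256

F is at the origin; FZ is horizontal with |FZ| = 33.5 and Z on the +x side, so Z = (33.500, 0.0000). The tangent condition forces DZ to be normal to FZ, so D = Z + (0, -13.9) = (33.500, -13.900). On A1, Z sits at bearing 90° from D; a 124° counterclockwise sweep puts Q at bearing 214°, so Q = D + 13.9·(cos 214°, sin 214°) = (21.976, -21.673). Tangency of A1 to QC means the radius DQ is perpendicular to QC, so QC runs along (−sin 214°, cos 214°); with |QC| = 22.4, C = (34.502, -40.243). Then |ZC| = |C − Z| = 40.256.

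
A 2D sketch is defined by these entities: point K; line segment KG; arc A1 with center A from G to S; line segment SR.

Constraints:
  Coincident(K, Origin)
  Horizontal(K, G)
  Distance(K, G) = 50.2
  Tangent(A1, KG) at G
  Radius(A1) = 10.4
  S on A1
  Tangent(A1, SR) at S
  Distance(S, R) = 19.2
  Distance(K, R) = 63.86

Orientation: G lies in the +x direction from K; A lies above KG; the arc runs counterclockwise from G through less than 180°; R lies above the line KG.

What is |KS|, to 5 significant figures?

61.657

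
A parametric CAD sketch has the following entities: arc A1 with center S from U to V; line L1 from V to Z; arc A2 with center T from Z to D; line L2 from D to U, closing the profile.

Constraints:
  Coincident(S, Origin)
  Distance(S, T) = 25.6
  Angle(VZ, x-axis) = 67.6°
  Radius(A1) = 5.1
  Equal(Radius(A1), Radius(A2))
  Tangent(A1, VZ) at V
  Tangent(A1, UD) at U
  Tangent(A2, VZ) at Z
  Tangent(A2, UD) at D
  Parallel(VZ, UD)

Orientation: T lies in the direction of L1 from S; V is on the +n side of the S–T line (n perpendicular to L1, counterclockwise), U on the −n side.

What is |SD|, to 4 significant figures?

26.10

Tangency of A1 to both parallel lines with radius 5.1 puts V and U at S ± 5.1·n: V = (-4.715, 1.943), U = (4.715, -1.943). Equal radii place Z and D the same way about T: Z = T + 5.1·n = (5.040, 25.61), D = T − 5.1·n = (14.47, 21.72). Then |SD| = |D − S| = 26.10.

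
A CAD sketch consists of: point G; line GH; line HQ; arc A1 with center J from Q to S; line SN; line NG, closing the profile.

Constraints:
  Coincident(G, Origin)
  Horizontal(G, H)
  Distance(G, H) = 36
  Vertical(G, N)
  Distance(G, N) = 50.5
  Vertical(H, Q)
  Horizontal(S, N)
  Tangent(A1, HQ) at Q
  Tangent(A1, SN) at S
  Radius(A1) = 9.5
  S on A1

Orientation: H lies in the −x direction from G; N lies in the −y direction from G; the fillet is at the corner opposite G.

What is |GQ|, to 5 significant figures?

54.562

G is at the origin; G and H share the same y with |GH| = 36.0 and H on the −x side, so H = (-36.000, 0.0000). GN is vertical with |GN| = 50.5 and N on the −y side, so N = (0.0000, -50.500). The virtual corner opposite G is at (-36.000, -50.500). A1 meets HQ tangentially, so JQ is at right angles to HQ and tangency of A1 to SN means the radius JS is perpendicular to SN, with radius 9.5, so the center J sits 9.5 in from both sides at J = (-26.500, -41.000). That places the tangent points at Q = (-36.000, -41.000) on HQ and S = (-26.500, -50.500) on SN. Then |GQ| = |Q − G| = 54.562.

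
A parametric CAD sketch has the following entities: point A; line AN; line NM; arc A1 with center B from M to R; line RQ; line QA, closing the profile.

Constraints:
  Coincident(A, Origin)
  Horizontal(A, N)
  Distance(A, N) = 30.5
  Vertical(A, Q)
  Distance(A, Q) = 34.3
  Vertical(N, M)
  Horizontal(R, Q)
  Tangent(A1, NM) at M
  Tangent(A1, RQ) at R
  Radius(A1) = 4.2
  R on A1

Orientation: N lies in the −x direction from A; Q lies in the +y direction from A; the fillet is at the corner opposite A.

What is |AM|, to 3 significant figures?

42.9

The virtual corner opposite A is at (-30.5, 34.3). Tangency of A1 to NM means the radius BM is perpendicular to NM and A1 meets RQ tangentially, so BR is at right angles to RQ, with radius 4.2, so the center B sits 4.2 in from both sides at B = (-26.3, 30.1). That places the tangent points at M = (-30.5, 30.1) on NM and R = (-26.3, 34.3) on RQ. Then |AM| = |M − A| = 42.9.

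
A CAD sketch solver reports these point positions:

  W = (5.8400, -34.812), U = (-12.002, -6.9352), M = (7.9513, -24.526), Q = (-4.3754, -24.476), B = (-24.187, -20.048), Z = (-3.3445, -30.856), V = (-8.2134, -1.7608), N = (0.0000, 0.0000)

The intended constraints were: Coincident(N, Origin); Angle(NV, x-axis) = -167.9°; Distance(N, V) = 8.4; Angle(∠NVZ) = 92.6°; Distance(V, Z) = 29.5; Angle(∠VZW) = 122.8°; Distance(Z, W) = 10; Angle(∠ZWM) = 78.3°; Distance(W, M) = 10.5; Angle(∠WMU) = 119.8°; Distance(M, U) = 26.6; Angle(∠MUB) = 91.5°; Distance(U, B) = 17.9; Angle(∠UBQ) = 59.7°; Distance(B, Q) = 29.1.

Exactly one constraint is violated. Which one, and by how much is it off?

Distance(B, Q) = 29.1 — off by 8.80.

N = (0.00, 0.00) ✓; NV at -167.9° ✓; |NV| = 8.400 ✓; ∠NVZ = 92.60° ✓; |VZ| = 29.50 ✓; ∠VZW = 122.8° ✓; |ZW| = 10.00 ✓; ∠ZWM = 78.30° ✓; |WM| = 10.50 ✓; ∠WMU = 119.8° ✓; |MU| = 26.60 ✓; ∠MUB = 91.50° ✓; |UB| = 17.90 ✓; ∠UBQ = 59.70° ✓; |BQ| = 20.30 ✗.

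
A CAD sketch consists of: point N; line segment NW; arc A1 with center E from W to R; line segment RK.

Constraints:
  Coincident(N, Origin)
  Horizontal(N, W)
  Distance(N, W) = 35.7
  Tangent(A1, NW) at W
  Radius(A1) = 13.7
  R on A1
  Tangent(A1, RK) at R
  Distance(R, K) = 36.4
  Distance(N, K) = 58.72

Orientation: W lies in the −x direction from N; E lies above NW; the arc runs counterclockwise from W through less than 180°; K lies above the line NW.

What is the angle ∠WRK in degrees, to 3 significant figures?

131°

Checks: |EW| = 13.70 ✓; |ER| = 13.70 ✓; ∠(ER, RK) = 90.00° ✓; |RK| = 36.40 ✓; |NK| = 58.72 ✓.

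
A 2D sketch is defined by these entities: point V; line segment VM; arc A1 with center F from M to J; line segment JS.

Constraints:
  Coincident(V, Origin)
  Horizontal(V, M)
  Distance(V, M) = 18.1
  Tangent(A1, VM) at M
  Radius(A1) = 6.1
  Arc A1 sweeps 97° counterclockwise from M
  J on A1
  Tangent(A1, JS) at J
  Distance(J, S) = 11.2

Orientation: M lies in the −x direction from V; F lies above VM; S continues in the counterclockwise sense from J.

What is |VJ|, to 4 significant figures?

13.85

The tangent condition forces FM to be normal to VM, so F = M + (0, 6.1) = (-18.10, 6.100). On A1, M sits at bearing -90° from F; a 97° counterclockwise sweep puts J at bearing 7°, so J = F + 6.1·(cos 7°, sin 7°) = (-12.05, 6.843). Then |VJ| = |J − V| = 13.85.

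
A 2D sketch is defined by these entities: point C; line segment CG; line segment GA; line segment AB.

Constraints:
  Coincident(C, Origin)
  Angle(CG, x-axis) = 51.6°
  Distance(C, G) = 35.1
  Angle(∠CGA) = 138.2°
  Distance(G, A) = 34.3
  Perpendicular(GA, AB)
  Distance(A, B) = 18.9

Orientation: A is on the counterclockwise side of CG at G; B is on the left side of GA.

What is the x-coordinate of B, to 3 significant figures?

0.901

C is at the origin; CG runs at 51.6° with length 35.1, so G = 35.1·(cos 51.6°, sin 51.6°) = (21.8, 27.5). ∠CGA = 138.2°, so GA runs at 51.6° + (180° − 138.2°) = 93.4° from the x-axis; with |GA| = 34.3, A = G + 34.3·(cos 93.4°, sin 93.4°) = (19.8, 61.7). GA ⟂ AB; with |AB| = 18.9 on the left of GA, B = A + 18.9·(-0.998, -0.0593) = (0.901, 60.6). So B.x = 0.901.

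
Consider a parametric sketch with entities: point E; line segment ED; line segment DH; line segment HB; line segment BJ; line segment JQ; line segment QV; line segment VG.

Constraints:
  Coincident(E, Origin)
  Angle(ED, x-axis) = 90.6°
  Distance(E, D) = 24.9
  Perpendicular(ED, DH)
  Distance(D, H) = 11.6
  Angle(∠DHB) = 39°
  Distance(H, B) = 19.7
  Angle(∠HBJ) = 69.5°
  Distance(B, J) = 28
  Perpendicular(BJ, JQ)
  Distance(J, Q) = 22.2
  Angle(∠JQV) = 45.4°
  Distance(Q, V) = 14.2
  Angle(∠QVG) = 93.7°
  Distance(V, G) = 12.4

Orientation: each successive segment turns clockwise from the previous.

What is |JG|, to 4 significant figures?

3.483

E is at the origin; ED runs at 90.6° with length 24.9, so D = (-0.2607, 24.90). ED is perpendicular to DH, so DH runs at 0.6000°; with |DH| = 11.6, H = (11.34, 25.02). ∠DHB = 39.0° gives HB at -140.4° from the x-axis; with |HB| = 19.7, B = (-3.840, 12.46). ∠HBJ = 69.5° gives BJ at 109.1° from the x-axis; with |BJ| = 28.0, J = (-13.00, 38.92). The perpendicularity gives JQ at right angles to BJ, so JQ runs at 19.10°; with |JQ| = 22.2, Q = (7.975, 46.19). ∠JQV = 45.4° gives QV at -115.5° from the x-axis; with |QV| = 14.2, V = (1.862, 33.37). ∠QVG = 93.7° gives VG at 158.2° from the x-axis; with |VG| = 12.4, G = (-9.651, 37.97). Then |JG| = |G − J| = 3.483.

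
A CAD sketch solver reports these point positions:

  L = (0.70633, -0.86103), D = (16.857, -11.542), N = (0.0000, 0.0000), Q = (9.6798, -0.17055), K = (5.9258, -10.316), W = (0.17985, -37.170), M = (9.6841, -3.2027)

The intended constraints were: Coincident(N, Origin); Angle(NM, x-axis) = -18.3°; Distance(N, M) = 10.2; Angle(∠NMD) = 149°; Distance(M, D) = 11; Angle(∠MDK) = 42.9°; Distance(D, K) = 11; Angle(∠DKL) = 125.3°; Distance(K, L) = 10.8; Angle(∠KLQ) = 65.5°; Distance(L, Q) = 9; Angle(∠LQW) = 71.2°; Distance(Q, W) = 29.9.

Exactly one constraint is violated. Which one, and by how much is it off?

Distance(Q, W) = 29.9 — off by 8.30.

N = (0.00, 0.00) ✓; NM at -18.30° ✓; |NM| = 10.20 ✓; ∠NMD = 149.0° ✓; |MD| = 11.00 ✓; ∠MDK = 42.90° ✓; |DK| = 11.00 ✓; ∠DKL = 125.3° ✓; |KL| = 10.80 ✓; ∠KLQ = 65.50° ✓; |LQ| = 9.000 ✓; ∠LQW = 71.20° ✓; |QW| = 38.20 ✗.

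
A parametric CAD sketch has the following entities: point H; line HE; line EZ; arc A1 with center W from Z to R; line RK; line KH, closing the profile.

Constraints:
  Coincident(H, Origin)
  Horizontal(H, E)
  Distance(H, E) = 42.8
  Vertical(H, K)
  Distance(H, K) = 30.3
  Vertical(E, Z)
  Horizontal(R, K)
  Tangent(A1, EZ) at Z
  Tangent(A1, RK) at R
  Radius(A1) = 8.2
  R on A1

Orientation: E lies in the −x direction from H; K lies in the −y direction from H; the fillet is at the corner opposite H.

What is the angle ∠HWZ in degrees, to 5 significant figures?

147.43°

The virtual corner opposite H is at (-42.800, -30.300). The tangent condition forces WZ to be normal to EZ and A1 meets RK tangentially, so WR is at right angles to RK, with radius 8.2, so the center W sits 8.2 in from both sides at W = (-34.600, -22.100). That places the tangent points at Z = (-42.800, -22.100) on EZ and R = (-34.600, -30.300) on RK. Then cos ∠HWZ = WH·WZ / (|WH||WZ|), giving 147.43°.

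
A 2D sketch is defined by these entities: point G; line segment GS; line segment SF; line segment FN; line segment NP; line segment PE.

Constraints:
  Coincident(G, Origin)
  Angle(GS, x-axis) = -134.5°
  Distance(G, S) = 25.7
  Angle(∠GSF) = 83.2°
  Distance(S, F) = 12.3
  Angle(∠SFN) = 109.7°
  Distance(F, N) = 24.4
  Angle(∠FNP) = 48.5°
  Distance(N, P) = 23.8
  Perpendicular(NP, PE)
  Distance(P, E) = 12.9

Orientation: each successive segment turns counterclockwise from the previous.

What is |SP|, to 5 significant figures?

14.221

G is at the origin; GS runs at -134.5° with length 25.7, so S = (-18.013, -18.331). ∠GSF = 83.2° gives SF at -37.700° from the x-axis; with |SF| = 12.3, F = (-8.2813, -25.852). ∠SFN = 109.7° gives FN at 32.600° from the x-axis; with |FN| = 24.4, N = (12.275, -12.706). ∠FNP = 48.5° gives NP at 164.10° from the x-axis; with |NP| = 23.8, P = (-10.615, -6.1861). Then |SP| = |P − S| = 14.221.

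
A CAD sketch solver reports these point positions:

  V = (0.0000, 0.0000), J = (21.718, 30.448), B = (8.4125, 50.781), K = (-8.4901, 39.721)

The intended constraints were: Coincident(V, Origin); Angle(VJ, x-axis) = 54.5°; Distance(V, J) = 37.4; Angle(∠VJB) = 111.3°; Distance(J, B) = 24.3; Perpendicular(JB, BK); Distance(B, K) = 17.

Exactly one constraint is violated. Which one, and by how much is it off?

Distance(B, K) = 17 — off by 3.20.

V = (0.00, 0.00) ✓; VJ at 54.50° ✓; |VJ| = 37.40 ✓; ∠VJB = 111.3° ✓; |JB| = 24.30 ✓; ∠(JB, BK) = 90.00° ✓; |BK| = 20.20 ✗.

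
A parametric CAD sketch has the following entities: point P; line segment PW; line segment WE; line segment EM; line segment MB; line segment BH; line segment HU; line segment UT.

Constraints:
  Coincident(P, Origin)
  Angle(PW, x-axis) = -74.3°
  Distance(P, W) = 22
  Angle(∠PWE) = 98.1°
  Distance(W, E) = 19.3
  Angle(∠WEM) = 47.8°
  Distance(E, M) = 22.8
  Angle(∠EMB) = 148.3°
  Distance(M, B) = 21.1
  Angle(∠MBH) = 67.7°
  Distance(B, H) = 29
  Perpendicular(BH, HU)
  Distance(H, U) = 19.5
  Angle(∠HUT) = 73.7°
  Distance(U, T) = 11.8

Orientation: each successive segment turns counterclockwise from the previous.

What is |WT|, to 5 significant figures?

7.1284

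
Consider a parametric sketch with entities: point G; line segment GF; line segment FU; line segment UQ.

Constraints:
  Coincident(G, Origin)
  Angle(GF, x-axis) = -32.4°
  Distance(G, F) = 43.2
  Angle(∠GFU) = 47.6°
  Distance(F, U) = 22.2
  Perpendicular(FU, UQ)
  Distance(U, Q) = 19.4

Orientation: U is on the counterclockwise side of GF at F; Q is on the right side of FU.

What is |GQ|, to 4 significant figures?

51.77

G is at the origin; GF runs at -32.4° with length 43.2, so F = 43.2·(cos -32.4°, sin -32.4°) = (36.47, -23.15). ∠GFU = 47.6°, so FU runs at -32.4° + (180° − 47.6°) = 100.0° from the x-axis; with |FU| = 22.2, U = F + 22.2·(cos 100.0°, sin 100.0°) = (32.62, -1.285). The perpendicularity gives UQ at right angles to FU; with |UQ| = 19.4 on the right of FU, Q = U + 19.4·(0.9848, 0.1736) = (51.73, 2.084). Then |GQ| = |Q − G| = 51.77.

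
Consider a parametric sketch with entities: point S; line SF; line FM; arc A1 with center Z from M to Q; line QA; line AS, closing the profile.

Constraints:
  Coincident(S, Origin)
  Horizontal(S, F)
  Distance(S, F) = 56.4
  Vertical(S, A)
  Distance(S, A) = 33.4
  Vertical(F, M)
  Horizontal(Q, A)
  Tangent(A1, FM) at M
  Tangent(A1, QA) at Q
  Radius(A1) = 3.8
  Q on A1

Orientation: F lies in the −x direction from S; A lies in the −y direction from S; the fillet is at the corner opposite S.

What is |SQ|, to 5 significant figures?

62.308

The virtual corner opposite S is at (-56.400, -33.400). Tangency of A1 to FM means the radius ZM is perpendicular to FM and A1 meets QA tangentially, so ZQ is at right angles to QA, with radius 3.8, so the center Z sits 3.8 in from both sides at Z = (-52.600, -29.600). That places the tangent points at M = (-56.400, -29.600) on FM and Q = (-52.600, -33.400) on QA. Then |SQ| = |Q − S| = 62.308.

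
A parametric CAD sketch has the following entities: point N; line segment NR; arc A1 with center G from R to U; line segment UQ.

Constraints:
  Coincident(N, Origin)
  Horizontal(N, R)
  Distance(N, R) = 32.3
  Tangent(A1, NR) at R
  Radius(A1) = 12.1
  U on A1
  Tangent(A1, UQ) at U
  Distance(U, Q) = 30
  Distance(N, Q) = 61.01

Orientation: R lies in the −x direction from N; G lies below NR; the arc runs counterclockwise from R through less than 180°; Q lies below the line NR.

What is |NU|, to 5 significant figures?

46.060

Checks: |GU| = 12.10 ✓; ∠(GU, UQ) = 90.00° ✓; |UQ| = 30.00 ✓; |NQ| = 61.01 ✓.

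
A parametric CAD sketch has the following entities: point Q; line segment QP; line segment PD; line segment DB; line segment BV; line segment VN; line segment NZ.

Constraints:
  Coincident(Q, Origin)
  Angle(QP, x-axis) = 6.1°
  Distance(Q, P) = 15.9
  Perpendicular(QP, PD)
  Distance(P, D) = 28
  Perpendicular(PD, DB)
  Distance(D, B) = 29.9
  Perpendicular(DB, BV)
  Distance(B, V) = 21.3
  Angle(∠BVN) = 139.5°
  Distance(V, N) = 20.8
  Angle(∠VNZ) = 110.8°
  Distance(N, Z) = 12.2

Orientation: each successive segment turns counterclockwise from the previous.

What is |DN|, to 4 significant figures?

40.57

Q is at the origin; QP runs at 6.1° with length 15.9, so P = (15.81, 1.690). QP ⟂ PD, so PD runs at 96.10°; with |PD| = 28.0, D = (12.83, 29.53). PD ⟂ DB, so DB runs at -173.9°; with |DB| = 29.9, B = (-16.90, 26.35). The perpendicularity gives BV at right angles to DB, so BV runs at -83.90°; with |BV| = 21.3, V = (-14.63, 5.174). ∠BVN = 139.5° gives VN at -43.40° from the x-axis; with |VN| = 20.8, N = (0.4801, -9.117). Then |DN| = |N − D| = 40.57.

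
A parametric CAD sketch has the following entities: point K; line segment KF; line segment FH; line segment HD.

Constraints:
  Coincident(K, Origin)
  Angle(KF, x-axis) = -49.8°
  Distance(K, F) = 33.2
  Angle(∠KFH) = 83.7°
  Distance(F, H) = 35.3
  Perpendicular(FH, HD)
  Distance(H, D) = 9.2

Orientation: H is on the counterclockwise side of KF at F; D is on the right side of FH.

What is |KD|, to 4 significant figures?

52.75

K is at the origin; KF runs at -49.8° with length 33.2, so F = 33.2·(cos -49.8°, sin -49.8°) = (21.43, -25.36). ∠KFH = 83.7°, so FH runs at -49.8° + (180° − 83.7°) = 46.50° from the x-axis; with |FH| = 35.3, H = F + 35.3·(cos 46.50°, sin 46.50°) = (45.73, 0.2477). FH ⟂ HD; with |HD| = 9.2 on the right of FH, D = H + 9.2·(0.7254, -0.6884) = (52.40, -6.085). Then |KD| = |D − K| = 52.75.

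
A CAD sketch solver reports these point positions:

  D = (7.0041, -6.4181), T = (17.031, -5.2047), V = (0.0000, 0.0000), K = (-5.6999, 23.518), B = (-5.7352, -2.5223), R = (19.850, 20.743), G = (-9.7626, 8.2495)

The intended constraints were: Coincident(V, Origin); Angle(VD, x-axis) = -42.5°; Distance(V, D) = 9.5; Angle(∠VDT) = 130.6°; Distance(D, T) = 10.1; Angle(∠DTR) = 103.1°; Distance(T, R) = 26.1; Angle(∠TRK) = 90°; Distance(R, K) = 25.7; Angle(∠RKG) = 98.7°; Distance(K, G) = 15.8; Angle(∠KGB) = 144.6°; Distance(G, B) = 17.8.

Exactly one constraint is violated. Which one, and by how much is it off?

Distance(G, B) = 17.8 — off by 6.30.

V = (0.00, 0.00) ✓; VD at -42.50° ✓; |VD| = 9.500 ✓; ∠VDT = 130.6° ✓; |DT| = 10.10 ✓; ∠DTR = 103.1° ✓; |TR| = 26.10 ✓; ∠TRK = 90.00° ✓; |RK| = 25.70 ✓; ∠RKG = 98.70° ✓; |KG| = 15.80 ✓; ∠KGB = 144.6° ✓; |GB| = 11.50 ✗.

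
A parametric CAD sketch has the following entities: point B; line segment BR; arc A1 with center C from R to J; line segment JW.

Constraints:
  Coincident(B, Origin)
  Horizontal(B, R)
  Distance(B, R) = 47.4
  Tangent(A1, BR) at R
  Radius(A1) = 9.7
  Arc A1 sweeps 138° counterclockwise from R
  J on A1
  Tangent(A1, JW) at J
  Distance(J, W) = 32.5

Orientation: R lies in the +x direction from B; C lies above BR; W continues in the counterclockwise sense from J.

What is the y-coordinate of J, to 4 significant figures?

16.91

B is at the origin; BR is horizontal with |BR| = 47.4 and R on the +x side, so R = (47.40, 0.000). Since A1 is tangent to BR there, CR ⟂ BR, so C = R + (0, 9.7) = (47.40, 9.700). On A1, R sits at bearing -90° from C; a 138° counterclockwise sweep puts J at bearing 48°, so J = C + 9.7·(cos 48°, sin 48°) = (53.89, 16.91). So J.y = 16.91.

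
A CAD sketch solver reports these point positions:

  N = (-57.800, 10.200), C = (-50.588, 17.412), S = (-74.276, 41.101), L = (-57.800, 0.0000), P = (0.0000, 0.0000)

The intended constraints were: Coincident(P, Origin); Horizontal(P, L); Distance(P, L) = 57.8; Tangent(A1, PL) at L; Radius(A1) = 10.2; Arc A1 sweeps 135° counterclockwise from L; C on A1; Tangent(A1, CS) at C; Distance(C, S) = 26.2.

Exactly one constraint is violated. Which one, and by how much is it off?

Distance(C, S) = 26.2 — off by 7.30.

P = (0.00, 0.00) ✓; P.y = 0.00, L.y = 0.00 ✓; |PL| = 57.80 ✓; ∠(NL, LP) = 90.00° ✓; |NL| = 10.20 ✓; bearing(N→C) − bearing(N→L) = 135.0° ✓; |NC| = 10.20 ✓; ∠(NC, CS) = 90.00° ✓; |CS| = 33.50 ✗.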